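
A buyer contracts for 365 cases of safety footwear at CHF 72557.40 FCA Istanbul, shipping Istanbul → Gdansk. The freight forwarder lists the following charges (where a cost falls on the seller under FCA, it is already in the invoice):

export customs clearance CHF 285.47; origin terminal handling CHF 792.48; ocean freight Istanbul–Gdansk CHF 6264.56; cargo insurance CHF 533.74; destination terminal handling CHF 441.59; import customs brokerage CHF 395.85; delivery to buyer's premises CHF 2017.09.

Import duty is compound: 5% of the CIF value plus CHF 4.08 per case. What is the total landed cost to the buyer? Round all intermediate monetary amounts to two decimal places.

Total landed cost: CHF 88499.32

FCA: the seller delivers export-cleared goods to the carrier; the buyer bears costs from that point.
Already in the invoice (seller's account under FCA): export clearance — exclude.
CIF value = FCA price + origin terminal + freight + insurance = 72557.40 + 792.48 + 6264.56 + 533.74 = 80148.18
Ad valorem component: 80148.18 × 5% = 4007.41
Specific component: 365 × 4.08 = 1489.20
Import duty = 4007.41 + 1489.20 = 5496.61
Buyer bears: origin terminal 792.48 + freight 6264.56 + insurance 533.74 + destination terminal 441.59 + brokerage 395.85 + delivery 2017.09 + duty 5496.61 = 15941.92
Landed cost = invoice 72557.40 + 15941.92 = 88499.32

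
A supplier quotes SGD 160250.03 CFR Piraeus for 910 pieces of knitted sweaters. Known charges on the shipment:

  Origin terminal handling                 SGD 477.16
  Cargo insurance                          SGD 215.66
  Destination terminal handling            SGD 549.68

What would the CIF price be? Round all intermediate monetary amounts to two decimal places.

CIF price: SGD 160465.69

Not relevant to the conversion: origin terminal — on the seller under both CFR and CIF; already in the CFR price and stays in the CIF price. destination terminal — on the buyer under both terms; not part of either seller's price.
From CFR to CIF, the seller additionally bears: insurance.
CIF price = 160250.03 + 215.66 = 160465.69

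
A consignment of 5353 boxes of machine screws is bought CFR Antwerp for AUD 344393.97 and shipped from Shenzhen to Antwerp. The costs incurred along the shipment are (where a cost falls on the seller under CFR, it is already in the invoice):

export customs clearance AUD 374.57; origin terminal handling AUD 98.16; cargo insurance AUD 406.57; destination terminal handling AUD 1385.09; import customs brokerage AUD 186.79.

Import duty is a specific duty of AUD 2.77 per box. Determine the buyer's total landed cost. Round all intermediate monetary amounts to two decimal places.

CFR: the seller pays costs through ocean freight to the destination port, but not insurance.
Already in the invoice (seller's account under CFR): export clearance, origin terminal — exclude.
CIF value = CFR price + insurance = 344393.97 + 406.57 = 344800.54
Import duty = 5353 × 2.77 = 14827.81
Buyer bears: insurance 406.57 + destination terminal 1385.09 + brokerage 186.79 + duty 14827.81 = 16806.26
Landed cost = invoice 344393.97 + 16806.26 = 361200.23

Total landed cost: AUD 361200.23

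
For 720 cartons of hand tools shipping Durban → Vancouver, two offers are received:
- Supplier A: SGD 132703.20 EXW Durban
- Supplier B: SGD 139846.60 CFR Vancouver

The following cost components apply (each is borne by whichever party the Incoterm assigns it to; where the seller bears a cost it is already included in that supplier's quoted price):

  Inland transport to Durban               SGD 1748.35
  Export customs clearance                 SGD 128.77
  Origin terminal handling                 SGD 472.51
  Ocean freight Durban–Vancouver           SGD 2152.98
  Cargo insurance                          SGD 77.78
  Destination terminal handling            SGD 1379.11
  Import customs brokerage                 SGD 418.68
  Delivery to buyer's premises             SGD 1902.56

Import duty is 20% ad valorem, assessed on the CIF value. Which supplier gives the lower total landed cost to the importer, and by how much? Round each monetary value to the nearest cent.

Supplier A (EXW):
CIF value = EXW price + inland to port + export clearance + origin terminal + freight + insurance = 132703.20 + 1748.35 + 128.77 + 472.51 + 2152.98 + 77.78 = 137283.59
Import duty = 137283.59 × 20% = 27456.72
Buyer bears (A): 1748.35 + 128.77 + 472.51 + 2152.98 + 77.78 + 1379.11 + 418.68 + 1902.56 = 8280.74
Landed cost (A) = invoice 132703.20 + 8280.74 + duty 27456.72 = 168440.66
Supplier B (CFR):
CIF value = CFR price + insurance = 139846.60 + 77.78 = 139924.38
Import duty = 139924.38 × 20% = 27984.88
Buyer bears (B): 77.78 + 1379.11 + 418.68 + 1902.56 = 3778.13
Landed cost (B) = invoice 139846.60 + 3778.13 + duty 27984.88 = 171609.61
Difference = |168440.66 − 171609.61| = 3168.95

Supplier A is cheaper by SGD 3168.95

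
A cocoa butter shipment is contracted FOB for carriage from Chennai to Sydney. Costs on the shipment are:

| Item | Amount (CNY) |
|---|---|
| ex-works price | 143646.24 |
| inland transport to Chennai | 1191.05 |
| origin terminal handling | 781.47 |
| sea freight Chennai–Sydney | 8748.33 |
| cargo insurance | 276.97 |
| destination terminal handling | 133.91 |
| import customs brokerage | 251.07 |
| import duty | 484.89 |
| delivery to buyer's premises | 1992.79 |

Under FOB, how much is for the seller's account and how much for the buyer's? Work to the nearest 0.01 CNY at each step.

FOB: the seller bears costs until goods are on board at the origin port; the buyer bears freight, insurance and all costs thereafter.
Seller's account: goods 143646.24 + inland to port 1191.05 + origin terminal 781.47 = 145618.76
Buyer's account: freight 8748.33 + insurance 276.97 + destination terminal 133.91 + brokerage 251.07 + duty 484.89 + delivery 1992.79 = 11887.96

Seller: CNY 145618.76; buyer: CNY 11887.96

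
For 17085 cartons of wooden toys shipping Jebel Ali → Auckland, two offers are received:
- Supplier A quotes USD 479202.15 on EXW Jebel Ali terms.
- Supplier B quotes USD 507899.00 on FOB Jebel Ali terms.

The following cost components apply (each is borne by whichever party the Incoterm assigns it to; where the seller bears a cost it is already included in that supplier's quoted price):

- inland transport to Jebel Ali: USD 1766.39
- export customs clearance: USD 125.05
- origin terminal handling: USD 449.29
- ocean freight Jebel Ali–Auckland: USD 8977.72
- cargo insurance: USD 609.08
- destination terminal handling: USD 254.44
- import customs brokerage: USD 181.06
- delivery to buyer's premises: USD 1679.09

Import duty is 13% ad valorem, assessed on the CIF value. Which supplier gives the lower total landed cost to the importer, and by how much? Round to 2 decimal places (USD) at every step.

Supplier A (EXW):
CIF value = EXW price + inland to port + export clearance + origin terminal + freight + insurance = 479202.15 + 1766.39 + 125.05 + 449.29 + 8977.72 + 609.08 = 491129.68
Import duty = 491129.68 × 13% = 63846.86
Buyer bears (A): 1766.39 + 125.05 + 449.29 + 8977.72 + 609.08 + 254.44 + 181.06 + 1679.09 = 14042.12
Landed cost (A) = invoice 479202.15 + 14042.12 + duty 63846.86 = 557091.13
Supplier B (FOB):
CIF value = FOB price + freight + insurance = 507899.00 + 8977.72 + 609.08 = 517485.80
Import duty = 517485.80 × 13% = 67273.15
Buyer bears (B): 8977.72 + 609.08 + 254.44 + 181.06 + 1679.09 = 11701.39
Landed cost (B) = invoice 507899.00 + 11701.39 + duty 67273.15 = 586873.54
Difference = |557091.13 − 586873.54| = 29782.41

Supplier A is cheaper by USD 29782.41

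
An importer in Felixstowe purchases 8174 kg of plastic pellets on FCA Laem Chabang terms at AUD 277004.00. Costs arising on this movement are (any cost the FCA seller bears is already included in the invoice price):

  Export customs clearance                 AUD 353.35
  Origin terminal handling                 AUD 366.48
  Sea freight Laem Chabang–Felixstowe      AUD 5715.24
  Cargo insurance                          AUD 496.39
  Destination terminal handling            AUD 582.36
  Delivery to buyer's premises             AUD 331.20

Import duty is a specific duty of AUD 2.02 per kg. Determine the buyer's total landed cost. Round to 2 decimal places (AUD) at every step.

Total landed cost: AUD 301007.15

FCA: the seller delivers export-cleared goods to the carrier; the buyer bears costs from that point.
Already in the invoice (seller's account under FCA): export clearance — exclude.
CIF value = FCA price + origin terminal + freight + insurance = 277004.00 + 366.48 + 5715.24 + 496.39 = 283582.11
Import duty = 8174 × 2.02 = 16511.48
Buyer bears: origin terminal 366.48 + freight 5715.24 + insurance 496.39 + destination terminal 582.36 + delivery 331.20 + duty 16511.48 = 24003.15
Landed cost = invoice 277004.00 + 24003.15 = 301007.15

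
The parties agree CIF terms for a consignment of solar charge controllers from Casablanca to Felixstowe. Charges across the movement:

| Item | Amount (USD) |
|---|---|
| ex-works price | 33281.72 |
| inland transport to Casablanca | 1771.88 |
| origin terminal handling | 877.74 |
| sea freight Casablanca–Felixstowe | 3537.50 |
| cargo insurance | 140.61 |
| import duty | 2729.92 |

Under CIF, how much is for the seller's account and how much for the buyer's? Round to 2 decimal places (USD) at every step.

CIF: the seller pays costs through ocean freight and marine insurance to the destination port.
Seller's account: goods 33281.72 + inland to port 1771.88 + origin terminal 877.74 + freight 3537.50 + insurance 140.61 = 39609.45
Buyer's account: duty 2729.92 = 2729.92

Seller: USD 39609.45; buyer: USD 2729.92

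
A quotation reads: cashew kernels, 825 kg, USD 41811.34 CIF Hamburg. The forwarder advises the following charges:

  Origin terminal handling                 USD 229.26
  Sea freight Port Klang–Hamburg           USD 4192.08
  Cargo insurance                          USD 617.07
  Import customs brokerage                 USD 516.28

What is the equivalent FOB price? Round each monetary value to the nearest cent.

FOB price: USD 37002.19

Not relevant to the conversion: origin terminal — on the seller under both CIF and FOB; already in the CIF price and stays in the FOB price. brokerage — on the buyer under both terms; not part of either seller's price.
From CIF to FOB, the seller no longer bears: freight, insurance.
FOB price = 41811.34 − 4192.08 − 617.07 = 37002.19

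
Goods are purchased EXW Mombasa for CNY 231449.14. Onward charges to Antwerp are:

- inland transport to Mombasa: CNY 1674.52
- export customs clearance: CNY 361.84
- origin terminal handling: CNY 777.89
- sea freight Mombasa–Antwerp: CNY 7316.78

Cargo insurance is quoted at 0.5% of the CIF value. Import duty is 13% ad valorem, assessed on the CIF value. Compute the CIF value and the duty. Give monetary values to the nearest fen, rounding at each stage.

CIF value: CNY 242794.14; import duty: CNY 31563.24

Let C be the CIF value. C = EXW price + pre-shipment costs + freight + 0.5% × C
C − 0.5% × C = 231449.14 + 1674.52 + 361.84 + 777.89 + 7316.78
0.995 × C = 241580.17
C = 241580.17 / 0.995 = 242794.14
Insurance premium = 0.5% × 242794.14 = 1213.97
Import duty = 242794.14 × 13% = 31563.24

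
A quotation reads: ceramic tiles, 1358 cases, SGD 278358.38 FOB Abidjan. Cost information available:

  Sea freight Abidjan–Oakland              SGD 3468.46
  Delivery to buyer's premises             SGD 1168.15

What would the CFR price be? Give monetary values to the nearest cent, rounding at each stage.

CFR price: SGD 281826.84

Not relevant to the conversion: delivery — on the buyer under both terms; not part of either seller's price.
From FOB to CFR, the seller additionally bears: freight.
CFR price = 278358.38 + 3468.46 = 281826.84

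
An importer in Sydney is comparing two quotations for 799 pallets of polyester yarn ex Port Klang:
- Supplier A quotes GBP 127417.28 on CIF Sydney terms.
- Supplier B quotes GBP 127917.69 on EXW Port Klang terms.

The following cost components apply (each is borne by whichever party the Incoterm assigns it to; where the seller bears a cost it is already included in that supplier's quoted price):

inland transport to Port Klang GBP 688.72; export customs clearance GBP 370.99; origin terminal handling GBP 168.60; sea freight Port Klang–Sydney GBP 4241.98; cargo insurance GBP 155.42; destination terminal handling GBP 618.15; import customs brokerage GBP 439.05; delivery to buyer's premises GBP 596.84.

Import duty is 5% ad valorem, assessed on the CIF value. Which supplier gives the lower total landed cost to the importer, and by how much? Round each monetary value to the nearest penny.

Supplier A (CIF):
The CIF price already equals the CIF value: 127417.28
Import duty = 127417.28 × 5% = 6370.86
Buyer bears (A): 618.15 + 439.05 + 596.84 = 1654.04
Landed cost (A) = invoice 127417.28 + 1654.04 + duty 6370.86 = 135442.18
Supplier B (EXW):
CIF value = EXW price + inland to port + export clearance + origin terminal + freight + insurance = 127917.69 + 688.72 + 370.99 + 168.60 + 4241.98 + 155.42 = 133543.40
Import duty = 133543.40 × 5% = 6677.17
Buyer bears (B): 688.72 + 370.99 + 168.60 + 4241.98 + 155.42 + 618.15 + 439.05 + 596.84 = 7279.75
Landed cost (B) = invoice 127917.69 + 7279.75 + duty 6677.17 = 141874.61
Difference = |135442.18 − 141874.61| = 6432.43

Supplier A is cheaper by GBP 6432.43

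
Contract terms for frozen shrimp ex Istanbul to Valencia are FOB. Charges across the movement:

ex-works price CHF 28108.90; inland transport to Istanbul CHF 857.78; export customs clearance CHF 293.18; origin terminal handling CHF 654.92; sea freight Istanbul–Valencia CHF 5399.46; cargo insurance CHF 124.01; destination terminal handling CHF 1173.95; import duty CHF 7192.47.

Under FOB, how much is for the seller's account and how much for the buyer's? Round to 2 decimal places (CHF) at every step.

Seller: CHF 29914.78; buyer: CHF 13889.89

FOB: the seller bears costs until goods are on board at the origin port; the buyer bears freight, insurance and all costs thereafter.
Seller's account: goods 28108.90 + inland to port 857.78 + export clearance 293.18 + origin terminal 654.92 = 29914.78
Buyer's account: freight 5399.46 + insurance 124.01 + destination terminal 1173.95 + duty 7192.47 = 13889.89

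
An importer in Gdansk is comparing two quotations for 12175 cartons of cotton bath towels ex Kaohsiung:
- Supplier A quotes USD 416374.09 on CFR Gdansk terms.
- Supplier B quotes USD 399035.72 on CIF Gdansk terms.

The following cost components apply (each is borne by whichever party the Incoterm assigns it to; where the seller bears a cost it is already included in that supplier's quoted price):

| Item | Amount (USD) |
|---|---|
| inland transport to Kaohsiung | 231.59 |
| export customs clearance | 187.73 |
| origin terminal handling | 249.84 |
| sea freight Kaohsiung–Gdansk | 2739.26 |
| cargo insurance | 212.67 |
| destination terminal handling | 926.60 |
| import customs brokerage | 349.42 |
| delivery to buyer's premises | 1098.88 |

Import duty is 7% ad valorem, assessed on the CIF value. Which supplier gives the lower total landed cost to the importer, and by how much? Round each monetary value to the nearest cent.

Supplier B is cheaper by USD 18779.61

Supplier A (CFR):
CIF value = CFR price + insurance = 416374.09 + 212.67 = 416586.76
Import duty = 416586.76 × 7% = 29161.07
Buyer bears (A): 212.67 + 926.60 + 349.42 + 1098.88 = 2587.57
Landed cost (A) = invoice 416374.09 + 2587.57 + duty 29161.07 = 448122.73
Supplier B (CIF):
The CIF price already equals the CIF value: 399035.72
Import duty = 399035.72 × 7% = 27932.50
Buyer bears (B): 926.60 + 349.42 + 1098.88 = 2374.90
Landed cost (B) = invoice 399035.72 + 2374.90 + duty 27932.50 = 429343.12
Difference = |448122.73 − 429343.12| = 18779.61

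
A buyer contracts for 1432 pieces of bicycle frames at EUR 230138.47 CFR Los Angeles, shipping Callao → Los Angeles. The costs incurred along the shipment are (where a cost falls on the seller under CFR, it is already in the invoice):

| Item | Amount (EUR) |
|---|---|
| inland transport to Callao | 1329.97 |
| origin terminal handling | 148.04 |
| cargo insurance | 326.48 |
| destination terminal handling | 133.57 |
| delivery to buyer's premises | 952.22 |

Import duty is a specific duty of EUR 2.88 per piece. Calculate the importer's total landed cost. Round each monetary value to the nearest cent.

CFR: the seller pays costs through ocean freight to the destination port, but not insurance.
Already in the invoice (seller's account under CFR): inland to port, origin terminal — exclude.
CIF value = CFR price + insurance = 230138.47 + 326.48 = 230464.95
Import duty = 1432 × 2.88 = 4124.16
Buyer bears: insurance 326.48 + destination terminal 133.57 + delivery 952.22 + duty 4124.16 = 5536.43
Landed cost = invoice 230138.47 + 5536.43 = 235674.90

Total landed cost: EUR 235674.90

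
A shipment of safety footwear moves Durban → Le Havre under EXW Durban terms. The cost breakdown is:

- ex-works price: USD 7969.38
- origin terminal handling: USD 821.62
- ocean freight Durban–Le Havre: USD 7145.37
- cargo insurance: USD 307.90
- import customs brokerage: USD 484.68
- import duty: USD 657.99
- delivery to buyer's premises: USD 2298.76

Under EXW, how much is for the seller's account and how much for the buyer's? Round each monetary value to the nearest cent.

Seller: USD 7969.38; buyer: USD 11716.32

EXW: the seller makes goods available at their premises; the buyer bears all onward costs.
Seller's account: goods 7969.38 = 7969.38
Buyer's account: origin terminal 821.62 + freight 7145.37 + insurance 307.90 + brokerage 484.68 + duty 657.99 + delivery 2298.76 = 11716.32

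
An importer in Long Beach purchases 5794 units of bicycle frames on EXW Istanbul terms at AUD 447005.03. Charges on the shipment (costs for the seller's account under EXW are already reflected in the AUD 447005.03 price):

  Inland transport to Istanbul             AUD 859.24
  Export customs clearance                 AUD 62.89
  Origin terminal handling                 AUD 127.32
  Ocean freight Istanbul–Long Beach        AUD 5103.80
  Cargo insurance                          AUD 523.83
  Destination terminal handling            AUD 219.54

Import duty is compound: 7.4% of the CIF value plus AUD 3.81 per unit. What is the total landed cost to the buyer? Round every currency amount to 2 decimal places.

EXW: the seller makes goods available at their premises; the buyer bears all onward costs.
CIF value = EXW price + inland to port + export clearance + origin terminal + freight + insurance = 447005.03 + 859.24 + 62.89 + 127.32 + 5103.80 + 523.83 = 453682.11
Ad valorem component: 453682.11 × 7.4% = 33572.48
Specific component: 5794 × 3.81 = 22075.14
Import duty = 33572.48 + 22075.14 = 55647.62
Buyer bears: inland to port 859.24 + export clearance 62.89 + origin terminal 127.32 + freight 5103.80 + insurance 523.83 + destination terminal 219.54 + duty 55647.62 = 62544.24
Landed cost = invoice 447005.03 + 62544.24 = 509549.27

Total landed cost: AUD 509549.27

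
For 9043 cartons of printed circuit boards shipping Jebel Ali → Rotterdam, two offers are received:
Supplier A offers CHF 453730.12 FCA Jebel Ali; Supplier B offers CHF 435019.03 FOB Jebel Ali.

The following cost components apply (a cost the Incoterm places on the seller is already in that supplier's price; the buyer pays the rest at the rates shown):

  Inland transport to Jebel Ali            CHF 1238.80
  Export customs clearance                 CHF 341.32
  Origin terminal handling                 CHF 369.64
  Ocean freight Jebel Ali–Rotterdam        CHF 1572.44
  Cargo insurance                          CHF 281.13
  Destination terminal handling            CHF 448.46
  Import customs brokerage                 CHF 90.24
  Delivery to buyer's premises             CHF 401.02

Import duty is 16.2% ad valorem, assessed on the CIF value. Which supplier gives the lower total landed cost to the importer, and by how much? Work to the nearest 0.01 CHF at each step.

Supplier A (FCA):
CIF value = FCA price + origin terminal + freight + insurance = 453730.12 + 369.64 + 1572.44 + 281.13 = 455953.33
Import duty = 455953.33 × 16.2% = 73864.44
Buyer bears (A): 369.64 + 1572.44 + 281.13 + 448.46 + 90.24 + 401.02 = 3162.93
Landed cost (A) = invoice 453730.12 + 3162.93 + duty 73864.44 = 530757.49
Supplier B (FOB):
CIF value = FOB price + freight + insurance = 435019.03 + 1572.44 + 281.13 = 436872.60
Import duty = 436872.60 × 16.2% = 70773.36
Buyer bears (B): 1572.44 + 281.13 + 448.46 + 90.24 + 401.02 = 2793.29
Landed cost (B) = invoice 435019.03 + 2793.29 + duty 70773.36 = 508585.68
Difference = |530757.49 − 508585.68| = 22171.81

Supplier B is cheaper by CHF 22171.81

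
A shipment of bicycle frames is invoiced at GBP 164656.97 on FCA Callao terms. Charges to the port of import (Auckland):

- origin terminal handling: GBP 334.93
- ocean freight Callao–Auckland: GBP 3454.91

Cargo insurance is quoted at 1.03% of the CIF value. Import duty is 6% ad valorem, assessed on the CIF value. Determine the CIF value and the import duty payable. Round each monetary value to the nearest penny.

CIF value: GBP 170199.87; import duty: GBP 10211.99

Let C be the CIF value. C = FCA price + pre-shipment costs + freight + 1.03% × C
C − 1.03% × C = 164656.97 + 334.93 + 3454.91
0.9897 × C = 168446.81
C = 168446.81 / 0.9897 = 170199.87
Insurance premium = 1.03% × 170199.87 = 1753.06
Import duty = 170199.87 × 6% = 10211.99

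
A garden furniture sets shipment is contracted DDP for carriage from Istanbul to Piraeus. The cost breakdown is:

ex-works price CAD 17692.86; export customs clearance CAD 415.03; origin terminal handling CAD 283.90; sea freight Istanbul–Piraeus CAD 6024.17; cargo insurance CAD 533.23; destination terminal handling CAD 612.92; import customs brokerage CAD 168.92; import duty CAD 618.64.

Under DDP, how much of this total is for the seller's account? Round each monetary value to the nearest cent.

DDP: the seller bears all costs including import duty.
Seller's account: goods 17692.86 + export clearance 415.03 + origin terminal 283.90 + freight 6024.17 + insurance 533.23 + destination terminal 612.92 + brokerage 168.92 + duty 618.64 = 26349.67
Buyer's account: 0.00

Seller's account: CAD 26349.67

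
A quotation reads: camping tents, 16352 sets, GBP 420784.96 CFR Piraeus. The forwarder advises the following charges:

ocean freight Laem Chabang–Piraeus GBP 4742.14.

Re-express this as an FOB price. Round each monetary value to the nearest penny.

From CFR to FOB, the seller no longer bears: freight.
FOB price = 420784.96 − 4742.14 = 416042.82

FOB price: GBP 416042.82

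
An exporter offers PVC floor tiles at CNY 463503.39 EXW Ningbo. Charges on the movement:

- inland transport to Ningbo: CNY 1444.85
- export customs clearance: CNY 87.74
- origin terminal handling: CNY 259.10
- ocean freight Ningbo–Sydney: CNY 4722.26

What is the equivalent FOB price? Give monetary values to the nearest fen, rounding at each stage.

FOB price: CNY 465295.08

Not relevant to the conversion: freight — on the buyer under both terms; not part of either seller's price.
From EXW to FOB, the seller additionally bears: inland to port, export clearance, origin terminal.
FOB price = 463503.39 + 1444.85 + 87.74 + 259.10 = 465295.08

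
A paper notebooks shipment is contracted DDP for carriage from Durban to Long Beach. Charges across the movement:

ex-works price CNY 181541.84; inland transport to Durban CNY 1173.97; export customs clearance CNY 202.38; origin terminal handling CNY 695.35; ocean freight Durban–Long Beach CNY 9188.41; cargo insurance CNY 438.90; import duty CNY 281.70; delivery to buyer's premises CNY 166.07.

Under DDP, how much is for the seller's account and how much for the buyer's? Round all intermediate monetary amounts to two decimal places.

DDP: the seller bears all costs including import duty.
Seller's account: goods 181541.84 + inland to port 1173.97 + export clearance 202.38 + origin terminal 695.35 + freight 9188.41 + insurance 438.90 + duty 281.70 + delivery 166.07 = 193688.62
Buyer's account: 0.00

Seller: CNY 193688.62; buyer: CNY 0.00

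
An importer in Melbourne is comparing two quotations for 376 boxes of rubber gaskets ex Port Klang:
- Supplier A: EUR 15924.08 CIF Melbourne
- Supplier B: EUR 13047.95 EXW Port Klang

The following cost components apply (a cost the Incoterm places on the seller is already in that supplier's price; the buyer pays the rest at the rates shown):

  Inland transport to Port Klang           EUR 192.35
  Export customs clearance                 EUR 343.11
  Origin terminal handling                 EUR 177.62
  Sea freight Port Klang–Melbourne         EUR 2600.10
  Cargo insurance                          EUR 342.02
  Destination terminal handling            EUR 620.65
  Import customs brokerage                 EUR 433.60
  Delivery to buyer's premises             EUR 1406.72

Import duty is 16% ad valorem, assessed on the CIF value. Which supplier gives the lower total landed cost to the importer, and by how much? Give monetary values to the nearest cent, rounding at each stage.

Supplier A is cheaper by EUR 903.72

Supplier A (CIF):
The CIF price already equals the CIF value: 15924.08
Import duty = 15924.08 × 16% = 2547.85
Buyer bears (A): 620.65 + 433.60 + 1406.72 = 2460.97
Landed cost (A) = invoice 15924.08 + 2460.97 + duty 2547.85 = 20932.90
Supplier B (EXW):
CIF value = EXW price + inland to port + export clearance + origin terminal + freight + insurance = 13047.95 + 192.35 + 343.11 + 177.62 + 2600.10 + 342.02 = 16703.15
Import duty = 16703.15 × 16% = 2672.50
Buyer bears (B): 192.35 + 343.11 + 177.62 + 2600.10 + 342.02 + 620.65 + 433.60 + 1406.72 = 6116.17
Landed cost (B) = invoice 13047.95 + 6116.17 + duty 2672.50 = 21836.62
Difference = |20932.90 − 21836.62| = 903.72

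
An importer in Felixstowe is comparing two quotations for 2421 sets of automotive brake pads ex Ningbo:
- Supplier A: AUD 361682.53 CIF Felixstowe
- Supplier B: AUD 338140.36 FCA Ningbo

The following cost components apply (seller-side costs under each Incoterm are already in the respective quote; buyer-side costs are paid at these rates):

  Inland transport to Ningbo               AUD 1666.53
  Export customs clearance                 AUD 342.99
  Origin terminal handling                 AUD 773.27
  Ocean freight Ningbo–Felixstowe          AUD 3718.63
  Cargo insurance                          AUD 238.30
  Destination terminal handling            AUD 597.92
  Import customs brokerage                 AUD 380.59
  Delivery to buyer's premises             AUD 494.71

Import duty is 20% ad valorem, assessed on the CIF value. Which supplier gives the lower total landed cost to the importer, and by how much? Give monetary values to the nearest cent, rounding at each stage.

Supplier B is cheaper by AUD 22574.37

Supplier A (CIF):
The CIF price already equals the CIF value: 361682.53
Import duty = 361682.53 × 20% = 72336.51
Buyer bears (A): 597.92 + 380.59 + 494.71 = 1473.22
Landed cost (A) = invoice 361682.53 + 1473.22 + duty 72336.51 = 435492.26
Supplier B (FCA):
CIF value = FCA price + origin terminal + freight + insurance = 338140.36 + 773.27 + 3718.63 + 238.30 = 342870.56
Import duty = 342870.56 × 20% = 68574.11
Buyer bears (B): 773.27 + 3718.63 + 238.30 + 597.92 + 380.59 + 494.71 = 6203.42
Landed cost (B) = invoice 338140.36 + 6203.42 + duty 68574.11 = 412917.89
Difference = |435492.26 − 412917.89| = 22574.37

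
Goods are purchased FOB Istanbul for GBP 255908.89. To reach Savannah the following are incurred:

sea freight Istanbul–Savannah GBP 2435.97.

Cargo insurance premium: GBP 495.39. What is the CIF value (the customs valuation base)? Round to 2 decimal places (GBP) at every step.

CIF = FOB price + freight + insurance
CIF = 255908.89 + 2435.97 + 495.39 = 258840.25

CIF value: GBP 258840.25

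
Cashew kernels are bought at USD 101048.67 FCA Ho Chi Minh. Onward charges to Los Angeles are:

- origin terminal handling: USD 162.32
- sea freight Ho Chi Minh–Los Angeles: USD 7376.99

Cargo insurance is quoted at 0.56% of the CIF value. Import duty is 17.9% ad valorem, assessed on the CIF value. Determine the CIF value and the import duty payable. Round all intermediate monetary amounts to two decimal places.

Let C be the CIF value. C = FCA price + pre-shipment costs + freight + 0.56% × C
C − 0.56% × C = 101048.67 + 162.32 + 7376.99
0.9944 × C = 108587.98
C = 108587.98 / 0.9944 = 109199.50
Insurance premium = 0.56% × 109199.50 = 611.52
Import duty = 109199.50 × 17.9% = 19546.71

CIF value: USD 109199.50; import duty: USD 19546.71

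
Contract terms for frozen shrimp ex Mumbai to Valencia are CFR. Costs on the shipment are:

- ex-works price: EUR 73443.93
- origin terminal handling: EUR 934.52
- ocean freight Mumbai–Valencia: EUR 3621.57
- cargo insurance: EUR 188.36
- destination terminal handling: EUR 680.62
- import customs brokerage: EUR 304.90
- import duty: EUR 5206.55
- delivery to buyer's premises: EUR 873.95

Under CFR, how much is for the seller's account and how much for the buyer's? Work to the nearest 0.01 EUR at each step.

Seller: EUR 78000.02; buyer: EUR 7254.38

CFR: the seller pays costs through ocean freight to the destination port, but not insurance.
Seller's account: goods 73443.93 + origin terminal 934.52 + freight 3621.57 = 78000.02
Buyer's account: insurance 188.36 + destination terminal 680.62 + brokerage 304.90 + duty 5206.55 + delivery 873.95 = 7254.38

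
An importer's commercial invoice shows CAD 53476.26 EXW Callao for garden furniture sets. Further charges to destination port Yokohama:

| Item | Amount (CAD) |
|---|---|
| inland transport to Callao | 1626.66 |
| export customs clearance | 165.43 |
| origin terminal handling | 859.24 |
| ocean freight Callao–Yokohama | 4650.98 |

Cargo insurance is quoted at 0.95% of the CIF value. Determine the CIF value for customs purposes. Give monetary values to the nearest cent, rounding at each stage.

Let C be the CIF value. C = EXW price + pre-shipment costs + freight + 0.95% × C
C − 0.95% × C = 53476.26 + 1626.66 + 165.43 + 859.24 + 4650.98
0.9905 × C = 60778.57
C = 60778.57 / 0.9905 = 61361.50
Insurance premium = 0.95% × 61361.50 = 582.93

CIF value: CAD 61361.50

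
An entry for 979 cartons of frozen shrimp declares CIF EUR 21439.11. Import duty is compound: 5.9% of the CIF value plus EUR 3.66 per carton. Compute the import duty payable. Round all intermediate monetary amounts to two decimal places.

Ad valorem component: 21439.11 × 5.9% = 1264.91
Specific component: 979 × 3.66 = 3583.14
Import duty = 1264.91 + 3583.14 = 4848.05

Import duty: EUR 4848.05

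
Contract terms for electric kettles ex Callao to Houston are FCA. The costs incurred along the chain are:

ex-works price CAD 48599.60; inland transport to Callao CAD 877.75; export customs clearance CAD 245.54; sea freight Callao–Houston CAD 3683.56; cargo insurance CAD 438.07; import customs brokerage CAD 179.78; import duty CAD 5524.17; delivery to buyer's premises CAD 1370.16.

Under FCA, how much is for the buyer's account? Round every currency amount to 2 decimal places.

Buyer's account: CAD 11195.74

FCA: the seller delivers export-cleared goods to the carrier; the buyer bears costs from that point.
Seller's account: goods 48599.60 + inland to port 877.75 + export clearance 245.54 = 49722.89
Buyer's account: freight 3683.56 + insurance 438.07 + brokerage 179.78 + duty 5524.17 + delivery 1370.16 = 11195.74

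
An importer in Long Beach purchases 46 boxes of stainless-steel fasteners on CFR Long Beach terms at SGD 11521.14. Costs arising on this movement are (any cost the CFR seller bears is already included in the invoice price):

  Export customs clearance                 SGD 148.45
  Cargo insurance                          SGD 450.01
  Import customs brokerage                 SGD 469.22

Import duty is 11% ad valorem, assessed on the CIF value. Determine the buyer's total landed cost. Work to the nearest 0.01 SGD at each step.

Total landed cost: SGD 13757.20

CFR: the seller pays costs through ocean freight to the destination port, but not insurance.
Already in the invoice (seller's account under CFR): export clearance — exclude.
CIF value = CFR price + insurance = 11521.14 + 450.01 = 11971.15
Import duty = 11971.15 × 11% = 1316.83
Buyer bears: insurance 450.01 + brokerage 469.22 + duty 1316.83 = 2236.06
Landed cost = invoice 11521.14 + 2236.06 = 13757.20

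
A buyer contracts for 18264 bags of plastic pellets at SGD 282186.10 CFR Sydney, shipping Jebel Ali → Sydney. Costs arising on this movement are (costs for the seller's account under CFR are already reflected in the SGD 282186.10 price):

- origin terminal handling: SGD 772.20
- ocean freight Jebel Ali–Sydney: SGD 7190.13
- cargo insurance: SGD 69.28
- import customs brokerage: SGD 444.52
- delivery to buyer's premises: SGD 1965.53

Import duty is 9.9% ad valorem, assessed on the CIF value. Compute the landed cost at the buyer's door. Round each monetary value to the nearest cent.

CFR: the seller pays costs through ocean freight to the destination port, but not insurance.
Already in the invoice (seller's account under CFR): origin terminal, freight — exclude.
CIF value = CFR price + insurance = 282186.10 + 69.28 = 282255.38
Import duty = 282255.38 × 9.9% = 27943.28
Buyer bears: insurance 69.28 + brokerage 444.52 + delivery 1965.53 + duty 27943.28 = 30422.61
Landed cost = invoice 282186.10 + 30422.61 = 312608.71

Total landed cost: SGD 312608.71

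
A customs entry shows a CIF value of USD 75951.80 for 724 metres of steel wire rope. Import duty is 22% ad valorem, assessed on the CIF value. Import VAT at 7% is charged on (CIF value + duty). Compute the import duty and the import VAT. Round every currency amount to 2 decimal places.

Import duty: USD 16709.40; import VAT: USD 6486.28

Import duty = 75951.80 × 22% = 16709.40
VAT base = CIF + duty = 75951.80 + 16709.40 = 92661.20
Import VAT = 92661.20 × 7% = 6486.28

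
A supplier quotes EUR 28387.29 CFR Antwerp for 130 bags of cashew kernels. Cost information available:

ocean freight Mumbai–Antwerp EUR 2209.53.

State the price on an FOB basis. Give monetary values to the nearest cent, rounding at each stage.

From CFR to FOB, the seller no longer bears: freight.
FOB price = 28387.29 − 2209.53 = 26177.76

FOB price: EUR 26177.76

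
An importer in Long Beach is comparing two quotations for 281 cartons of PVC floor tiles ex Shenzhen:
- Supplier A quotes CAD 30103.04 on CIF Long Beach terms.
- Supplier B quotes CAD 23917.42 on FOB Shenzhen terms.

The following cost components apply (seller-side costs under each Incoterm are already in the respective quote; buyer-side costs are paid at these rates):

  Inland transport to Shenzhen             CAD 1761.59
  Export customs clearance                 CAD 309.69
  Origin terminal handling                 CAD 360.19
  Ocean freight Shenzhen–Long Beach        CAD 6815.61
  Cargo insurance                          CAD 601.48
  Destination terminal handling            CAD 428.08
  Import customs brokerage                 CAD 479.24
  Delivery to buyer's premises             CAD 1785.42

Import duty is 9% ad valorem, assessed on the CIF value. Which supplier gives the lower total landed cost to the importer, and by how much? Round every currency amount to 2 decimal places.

Supplier A is cheaper by CAD 1342.31

Supplier A (CIF):
The CIF price already equals the CIF value: 30103.04
Import duty = 30103.04 × 9% = 2709.27
Buyer bears (A): 428.08 + 479.24 + 1785.42 = 2692.74
Landed cost (A) = invoice 30103.04 + 2692.74 + duty 2709.27 = 35505.05
Supplier B (FOB):
CIF value = FOB price + freight + insurance = 23917.42 + 6815.61 + 601.48 = 31334.51
Import duty = 31334.51 × 9% = 2820.11
Buyer bears (B): 6815.61 + 601.48 + 428.08 + 479.24 + 1785.42 = 10109.83
Landed cost (B) = invoice 23917.42 + 10109.83 + duty 2820.11 = 36847.36
Difference = |35505.05 − 36847.36| = 1342.31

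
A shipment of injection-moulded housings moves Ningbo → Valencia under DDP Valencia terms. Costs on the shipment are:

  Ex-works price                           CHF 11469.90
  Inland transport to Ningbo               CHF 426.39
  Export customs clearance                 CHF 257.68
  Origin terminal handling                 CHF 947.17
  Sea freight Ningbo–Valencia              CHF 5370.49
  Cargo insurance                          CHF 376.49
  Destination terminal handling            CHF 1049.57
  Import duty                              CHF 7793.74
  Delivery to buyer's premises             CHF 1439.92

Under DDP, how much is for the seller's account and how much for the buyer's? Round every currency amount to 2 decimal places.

DDP: the seller bears all costs including import duty.
Seller's account: goods 11469.90 + inland to port 426.39 + export clearance 257.68 + origin terminal 947.17 + freight 5370.49 + insurance 376.49 + destination terminal 1049.57 + duty 7793.74 + delivery 1439.92 = 29131.35
Buyer's account: 0.00

Seller: CHF 29131.35; buyer: CHF 0.00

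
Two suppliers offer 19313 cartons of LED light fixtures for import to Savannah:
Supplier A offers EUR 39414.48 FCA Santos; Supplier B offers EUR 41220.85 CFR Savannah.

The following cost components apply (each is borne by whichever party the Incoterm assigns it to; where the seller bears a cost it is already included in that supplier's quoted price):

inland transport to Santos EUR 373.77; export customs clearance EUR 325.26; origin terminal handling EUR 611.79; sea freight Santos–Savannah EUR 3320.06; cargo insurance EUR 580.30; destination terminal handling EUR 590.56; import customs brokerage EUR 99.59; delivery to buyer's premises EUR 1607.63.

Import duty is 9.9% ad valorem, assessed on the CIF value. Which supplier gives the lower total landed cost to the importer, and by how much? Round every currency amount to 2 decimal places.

Supplier B is cheaper by EUR 2335.91

Supplier A (FCA):
CIF value = FCA price + origin terminal + freight + insurance = 39414.48 + 611.79 + 3320.06 + 580.30 = 43926.63
Import duty = 43926.63 × 9.9% = 4348.74
Buyer bears (A): 611.79 + 3320.06 + 580.30 + 590.56 + 99.59 + 1607.63 = 6809.93
Landed cost (A) = invoice 39414.48 + 6809.93 + duty 4348.74 = 50573.15
Supplier B (CFR):
CIF value = CFR price + insurance = 41220.85 + 580.30 = 41801.15
Import duty = 41801.15 × 9.9% = 4138.31
Buyer bears (B): 580.30 + 590.56 + 99.59 + 1607.63 = 2878.08
Landed cost (B) = invoice 41220.85 + 2878.08 + duty 4138.31 = 48237.24
Difference = |50573.15 − 48237.24| = 2335.91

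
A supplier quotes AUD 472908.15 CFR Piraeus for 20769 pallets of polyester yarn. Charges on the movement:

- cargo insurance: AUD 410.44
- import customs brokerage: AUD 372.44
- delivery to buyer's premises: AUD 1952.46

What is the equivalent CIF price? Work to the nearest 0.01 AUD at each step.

CIF price: AUD 473318.59

Not relevant to the conversion: brokerage, delivery — on the buyer under both terms; not part of either seller's price.
From CFR to CIF, the seller additionally bears: insurance.
CIF price = 472908.15 + 410.44 = 473318.59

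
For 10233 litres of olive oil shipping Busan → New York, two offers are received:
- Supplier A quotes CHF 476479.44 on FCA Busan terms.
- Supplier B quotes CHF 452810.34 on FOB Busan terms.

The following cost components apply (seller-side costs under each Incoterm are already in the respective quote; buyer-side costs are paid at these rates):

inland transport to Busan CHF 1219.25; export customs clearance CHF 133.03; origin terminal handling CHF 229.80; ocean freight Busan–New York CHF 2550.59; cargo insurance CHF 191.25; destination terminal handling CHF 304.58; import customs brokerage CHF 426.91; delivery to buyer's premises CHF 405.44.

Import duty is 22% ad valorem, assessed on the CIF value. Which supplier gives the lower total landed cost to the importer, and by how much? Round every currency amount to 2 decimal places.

Supplier B is cheaper by CHF 29156.66

Supplier A (FCA):
CIF value = FCA price + origin terminal + freight + insurance = 476479.44 + 229.80 + 2550.59 + 191.25 = 479451.08
Import duty = 479451.08 × 22% = 105479.24
Buyer bears (A): 229.80 + 2550.59 + 191.25 + 304.58 + 426.91 + 405.44 = 4108.57
Landed cost (A) = invoice 476479.44 + 4108.57 + duty 105479.24 = 586067.25
Supplier B (FOB):
CIF value = FOB price + freight + insurance = 452810.34 + 2550.59 + 191.25 = 455552.18
Import duty = 455552.18 × 22% = 100221.48
Buyer bears (B): 2550.59 + 191.25 + 304.58 + 426.91 + 405.44 = 3878.77
Landed cost (B) = invoice 452810.34 + 3878.77 + duty 100221.48 = 556910.59
Difference = |586067.25 − 556910.59| = 29156.66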